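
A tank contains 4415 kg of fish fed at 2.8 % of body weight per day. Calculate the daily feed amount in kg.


Feeding rate fraction = 2.8% / 100 = 0.028
Daily feed = 4415 kg * 0.028 = 123.62 kg/day

123.62 kg/day


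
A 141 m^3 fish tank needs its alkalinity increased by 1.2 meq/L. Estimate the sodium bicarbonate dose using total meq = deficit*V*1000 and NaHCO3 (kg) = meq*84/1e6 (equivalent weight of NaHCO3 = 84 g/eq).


Tank volume in L = 141 m^3 * 1000 = 141000 L
Total meq required = 1.2 meq/L * 141000 L = 169200 meq
NaHCO3 mass = 169200 meq * 84 mg/meq / 1e6 = 14.2128 kg

14.2128 kg


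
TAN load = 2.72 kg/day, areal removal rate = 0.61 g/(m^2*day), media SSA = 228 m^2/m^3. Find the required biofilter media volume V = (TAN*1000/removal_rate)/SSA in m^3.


A = 2.72*1000 / 0.61 = 4459.0164 m^2
V = 4459.0164 / 228 = 19.5571

19.5571 m^3


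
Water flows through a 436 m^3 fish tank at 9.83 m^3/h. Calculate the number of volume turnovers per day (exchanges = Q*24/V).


Daily flow volume = 9.83 m^3/h * 24 h = 235.92 m^3/day
Exchanges = daily flow / tank volume = 235.92 / 436 = 0.541101 exchanges/day

0.541101 exchanges/day


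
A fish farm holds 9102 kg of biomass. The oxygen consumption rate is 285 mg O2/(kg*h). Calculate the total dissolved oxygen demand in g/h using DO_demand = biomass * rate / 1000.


Total O2 consumption (mg/h) = 9102 kg * 285 mg/(kg*h) = 2594070 mg/h
Convert to g/h: 2594070 / 1000 = 2594.07 g/h

2594.07 g/h


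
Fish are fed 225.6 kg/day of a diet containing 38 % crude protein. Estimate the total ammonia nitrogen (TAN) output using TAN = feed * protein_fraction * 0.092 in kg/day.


Protein in feed = 225.6 * 38/100 = 85.728 kg/day
TAN = protein * 0.092 = 85.728 * 0.092 = 7.886976 kg/day

7.886976 kg/day


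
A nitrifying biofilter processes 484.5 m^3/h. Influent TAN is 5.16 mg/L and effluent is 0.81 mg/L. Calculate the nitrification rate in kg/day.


Concentration drop: TAN_in - TAN_out = 5.16 - 0.81 = 4.35 mg/L
Hourly TAN removed = Q * dTAN = 484.5 m^3/h * 4.35 mg/L = 2107.575 g/h  (m^3/h * mg/L = g/h)
Daily TAN removed = 2107.575 * 24 = 50581.8 g/day
Convert to kg/day: 50581.8 / 1000 = 50.5818 kg/day

50.5818 kg/day


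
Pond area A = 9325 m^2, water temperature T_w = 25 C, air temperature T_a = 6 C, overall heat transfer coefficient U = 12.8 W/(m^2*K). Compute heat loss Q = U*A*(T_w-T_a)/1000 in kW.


Temperature difference dT = 25 - 6 = 19 K
Heat loss (W) = U * A * dT = 12.8 * 9325 * 19 = 2267840 W
Convert to kW: 2267840 / 1000 = 2267.84 kW

2267.84 kW


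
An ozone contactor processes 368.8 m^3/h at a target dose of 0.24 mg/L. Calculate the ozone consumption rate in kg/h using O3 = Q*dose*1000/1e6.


O3 demand (mg/h) = Q * dose * 1000 = 368.8 * 0.24 * 1000 = 88512 mg/h
Convert mg to kg: 88512 / 1e6 = 0.088512 kg/h

0.088512 kg/h


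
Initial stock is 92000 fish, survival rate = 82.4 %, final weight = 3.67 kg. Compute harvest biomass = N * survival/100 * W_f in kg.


Survivors = 92000 * 82.4/100 = 75808 fish
Harvest biomass = survivors * W_f = 75808 * 3.67 = 278215.36 kg

278215.36 kg


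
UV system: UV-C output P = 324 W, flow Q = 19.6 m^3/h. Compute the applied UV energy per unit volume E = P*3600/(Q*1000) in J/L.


Energy delivered per hour = 324 W * 3600 s = 1166400 J/h
Volume treated per hour = 19.6 m^3/h * 1000 = 19600 L/h
dose = 1166400 / 19600 = 59.5102 J/L

59.5102 J/L


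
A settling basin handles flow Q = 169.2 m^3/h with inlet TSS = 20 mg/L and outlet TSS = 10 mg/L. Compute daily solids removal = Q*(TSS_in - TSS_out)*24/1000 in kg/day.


Concentration drop: TSS_in - TSS_out = 20 - 10 = 10 mg/L
Hourly solids removed = Q * dTSS = 169.2 m^3/h * 10 mg/L = 1692 g/h  (m^3/h * mg/L = g/h)
Daily solids removed = 1692 * 24 = 40608 g/day
Convert g to kg: 40608 / 1000 = 40.608 kg/day

40.608 kg/day


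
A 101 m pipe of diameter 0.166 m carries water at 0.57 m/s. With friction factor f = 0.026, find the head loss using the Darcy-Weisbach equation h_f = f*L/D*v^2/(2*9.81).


v^2 = 0.57^2 = 0.3249 m^2/s^2
L/D = 101/0.166 = 608.43373
h_f = f*(L/D)*v^2/(2g) = 0.026 * 608.43373 * 0.3249 / 19.62 = 0.261961 m

0.261961 m


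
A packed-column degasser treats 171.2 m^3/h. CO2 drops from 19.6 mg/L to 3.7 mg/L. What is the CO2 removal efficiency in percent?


CO2_out / CO2_in = 3.7 / 19.6 = 0.18877551
Fraction remaining = 0.18877551
efficiency = (1 - 0.18877551) * 100 = 81.1224 %

81.1224 %


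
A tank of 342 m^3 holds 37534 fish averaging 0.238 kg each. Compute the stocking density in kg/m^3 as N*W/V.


Total biomass = 37534 fish * 0.238 kg = 8933.092 kg
Density = total biomass / volume = 8933.092 / 342 = 26.1202 kg/m^3

26.1202 kg/m^3


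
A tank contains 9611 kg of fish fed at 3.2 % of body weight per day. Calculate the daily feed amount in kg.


Feeding rate fraction = 3.2% / 100 = 0.032
Daily feed = 9611 kg * 0.032 = 307.552 kg/day

307.552 kg/day


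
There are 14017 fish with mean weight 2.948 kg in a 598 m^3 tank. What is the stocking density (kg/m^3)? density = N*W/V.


Total biomass = 14017 fish * 2.948 kg = 41322.116 kg
Density = total biomass / volume = 41322.116 / 598 = 69.1005 kg/m^3

69.1005 kg/m^3


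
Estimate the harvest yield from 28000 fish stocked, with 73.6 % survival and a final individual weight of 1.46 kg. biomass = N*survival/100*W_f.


Survivors = 28000 * 73.6/100 = 20608 fish
Harvest biomass = survivors * W_f = 20608 * 1.46 = 30087.68 kg

30087.68 kg


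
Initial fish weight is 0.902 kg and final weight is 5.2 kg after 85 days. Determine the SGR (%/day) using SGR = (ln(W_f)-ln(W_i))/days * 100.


ln(W_f) = ln(5.2) = 1.6486586
ln(W_i) = ln(0.902) = -0.10314076
ln(W_f) - ln(W_i) = 1.6486586 - -0.10314076 = 1.7517994
SGR = 1.7517994 / 85 * 100 = 2.06094 %/day

2.06094 %/day


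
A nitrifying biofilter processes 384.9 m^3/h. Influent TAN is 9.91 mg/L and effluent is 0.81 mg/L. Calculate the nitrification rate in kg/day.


Concentration drop: TAN_in - TAN_out = 9.91 - 0.81 = 9.1 mg/L
Hourly TAN removed = Q * dTAN = 384.9 m^3/h * 9.1 mg/L = 3502.59 g/h  (m^3/h * mg/L = g/h)
Daily TAN removed = 3502.59 * 24 = 84062.16 g/day
Convert to kg/day: 84062.16 / 1000 = 84.06216 kg/day

84.06216 kg/day


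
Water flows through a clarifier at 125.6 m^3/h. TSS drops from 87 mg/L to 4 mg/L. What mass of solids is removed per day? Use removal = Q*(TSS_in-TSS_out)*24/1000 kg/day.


Concentration drop: TSS_in - TSS_out = 87 - 4 = 83 mg/L
Hourly solids removed = Q * dTSS = 125.6 m^3/h * 83 mg/L = 10424.8 g/h  (m^3/h * mg/L = g/h)
Daily solids removed = 10424.8 * 24 = 250195.2 g/day
Convert g to kg: 250195.2 / 1000 = 250.1952 kg/day

250.1952 kg/day


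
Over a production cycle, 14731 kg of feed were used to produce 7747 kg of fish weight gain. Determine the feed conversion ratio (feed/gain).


FCR = feed consumed / weight gained
FCR = 14731 kg / 7747 kg = 1.90151

1.90151


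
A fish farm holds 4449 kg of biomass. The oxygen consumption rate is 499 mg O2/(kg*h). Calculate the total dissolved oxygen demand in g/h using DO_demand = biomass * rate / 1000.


Total O2 consumption (mg/h) = 4449 kg * 499 mg/(kg*h) = 2220051 mg/h
Convert to g/h: 2220051 / 1000 = 2220.051 g/h

2220.051 g/h


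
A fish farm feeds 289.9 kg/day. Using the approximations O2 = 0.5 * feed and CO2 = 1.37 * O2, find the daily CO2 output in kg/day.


O2 = 289.9 * 0.5 = 144.95
CO2 = 144.95 * 1.37 = 198.5815

198.5815 kg/day


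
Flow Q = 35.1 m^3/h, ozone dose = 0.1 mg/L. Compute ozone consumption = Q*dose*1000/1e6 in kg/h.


O3 demand (mg/h) = Q * dose * 1000 = 35.1 * 0.1 * 1000 = 3510 mg/h
Convert mg to kg: 3510 / 1e6 = 0.00351 kg/h

0.00351 kg/h


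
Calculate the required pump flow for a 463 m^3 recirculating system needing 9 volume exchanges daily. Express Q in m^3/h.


Daily recirculation volume = 463 m^3 * 9 = 4167 m^3/day
Flow rate Q = daily volume / 24 h = 4167 / 24 = 173.625 m^3/h

173.625 m^3/h


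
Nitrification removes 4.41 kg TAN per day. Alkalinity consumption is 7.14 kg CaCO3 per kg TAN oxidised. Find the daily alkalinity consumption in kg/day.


Alkalinity factor: 7.14 kg CaCO3 consumed per kg TAN nitrified
alk = 4.41 kg TAN * 7.14 = 31.4874 kg CaCO3/day

31.4874 kg CaCO3/day


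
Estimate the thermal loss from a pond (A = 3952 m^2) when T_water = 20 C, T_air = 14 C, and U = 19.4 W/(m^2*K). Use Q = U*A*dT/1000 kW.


Temperature difference dT = 20 - 14 = 6 K
Heat loss (W) = U * A * dT = 19.4 * 3952 * 6 = 460012.8 W
Convert to kW: 460012.8 / 1000 = 460.0128 kW

460.0128 kW


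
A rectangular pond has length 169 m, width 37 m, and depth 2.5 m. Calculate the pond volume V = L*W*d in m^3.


Base area = L * W = 169 * 37 = 6253 m^2
Volume = area * depth = 6253 * 2.5 = 15632.5 m^3

15632.5 m^3


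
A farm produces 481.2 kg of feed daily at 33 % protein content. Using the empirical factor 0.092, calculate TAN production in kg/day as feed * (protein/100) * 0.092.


Protein in feed = 481.2 * 33/100 = 158.796 kg/day
TAN = protein * 0.092 = 158.796 * 0.092 = 14.609232 kg/day

14.609232 kg/day


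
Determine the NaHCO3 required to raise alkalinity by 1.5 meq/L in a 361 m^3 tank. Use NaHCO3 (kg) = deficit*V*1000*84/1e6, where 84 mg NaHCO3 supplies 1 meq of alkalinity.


Tank volume in L = 361 m^3 * 1000 = 361000 L
Total meq required = 1.5 meq/L * 361000 L = 541500 meq
NaHCO3 mass = 541500 meq * 84 mg/meq / 1e6 = 45.486 kg

45.486 kg


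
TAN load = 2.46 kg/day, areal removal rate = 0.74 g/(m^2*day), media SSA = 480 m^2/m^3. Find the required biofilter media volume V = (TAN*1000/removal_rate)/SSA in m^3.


A = 2.46*1000 / 0.74 = 3324.3243 m^2
V = 3324.3243 / 480 = 6.92568

6.92568 m^3


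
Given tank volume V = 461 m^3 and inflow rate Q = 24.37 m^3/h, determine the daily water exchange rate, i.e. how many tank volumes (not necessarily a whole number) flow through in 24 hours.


Daily flow volume = 24.37 m^3/h * 24 h = 584.88 m^3/day
Exchanges = daily flow / tank volume = 584.88 / 461 = 1.26872 exchanges/day

1.26872 exchanges/day


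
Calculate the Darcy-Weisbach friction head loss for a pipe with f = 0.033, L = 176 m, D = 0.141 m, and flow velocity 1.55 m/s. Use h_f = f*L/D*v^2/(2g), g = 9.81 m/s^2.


v^2 = 1.55^2 = 2.4025 m^2/s^2
L/D = 176/0.141 = 1248.227
h_f = f*(L/D)*v^2/(2g) = 0.033 * 1248.227 * 2.4025 / 19.62 = 5.04396 m

5.04396 m


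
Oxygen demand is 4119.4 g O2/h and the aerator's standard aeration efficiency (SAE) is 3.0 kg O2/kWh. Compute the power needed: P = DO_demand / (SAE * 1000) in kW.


SAE in g O2/kWh = 3.0 * 1000 = 3000 g/kWh
P = DO_demand / SAE_g = 4119.4 / 3000 = 1.37313 kW

1.37313 kW


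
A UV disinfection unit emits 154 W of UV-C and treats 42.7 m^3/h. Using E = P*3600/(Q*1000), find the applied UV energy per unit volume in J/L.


Energy delivered per hour = 154 W * 3600 s = 554400 J/h
Volume treated per hour = 42.7 m^3/h * 1000 = 42700 L/h
dose = 554400 / 42700 = 12.9836 J/L

12.9836 J/L


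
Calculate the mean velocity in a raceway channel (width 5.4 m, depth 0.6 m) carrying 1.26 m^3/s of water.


Cross-sectional area = W * d = 5.4 * 0.6 = 3.24 m^2
Velocity = Q / A = 1.26 / 3.24 = 0.388889 m/s

0.388889 m/s


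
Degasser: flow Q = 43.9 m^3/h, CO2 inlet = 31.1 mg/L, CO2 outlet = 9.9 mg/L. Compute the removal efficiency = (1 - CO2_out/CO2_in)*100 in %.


CO2_out / CO2_in = 9.9 / 31.1 = 0.31832797
Fraction remaining = 0.31832797
efficiency = (1 - 0.31832797) * 100 = 68.1672 %

68.1672 %


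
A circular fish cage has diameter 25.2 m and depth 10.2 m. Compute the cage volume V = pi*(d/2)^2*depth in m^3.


r = d/2 = 25.2/2 = 12.6 m
Base area = pi*r^2 = pi*12.6^2 = 498.75925 m^2
Volume = 498.75925 * 10.2 = 5087.34 m^3

5087.34 m^3


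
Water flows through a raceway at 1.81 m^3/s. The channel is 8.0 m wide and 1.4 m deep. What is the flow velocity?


Cross-sectional area = W * d = 8.0 * 1.4 = 11.2 m^2
Velocity = Q / A = 1.81 / 11.2 = 0.161607 m/s

0.161607 m/s


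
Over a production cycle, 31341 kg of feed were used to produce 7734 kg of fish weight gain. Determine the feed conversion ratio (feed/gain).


FCR = feed consumed / weight gained
FCR = 31341 kg / 7734 kg = 4.05237

4.05237


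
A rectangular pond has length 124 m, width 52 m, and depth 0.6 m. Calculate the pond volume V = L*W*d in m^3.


Base area = L * W = 124 * 52 = 6448 m^2
Volume = area * depth = 6448 * 0.6 = 3868.8 m^3

3868.8 m^3


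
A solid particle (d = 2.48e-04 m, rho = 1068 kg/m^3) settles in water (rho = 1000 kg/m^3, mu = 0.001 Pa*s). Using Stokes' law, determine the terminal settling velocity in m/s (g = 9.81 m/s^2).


Density difference: rho_p - rho_f = 1068 - 1000 = 68 kg/m^3
d^2 = (2.48e-04)^2 = 6.1504e-08 m^2
Numerator = (rho_p - rho_f) * g * d^2 = 68 * 9.81 * 6.1504e-08 = 4.1028088e-05
Denominator = 18 * mu = 18 * 0.001 = 0.018
v_s = 4.1028088e-05 / 0.018 = 0.00227934 m/s
Check: Re = rho_f * v_s * d / mu = 1000 * 0.00227934 * 2.48e-04 / 0.001 = 0.565 < 1, so Stokes' law applies.

0.00227934 m/s


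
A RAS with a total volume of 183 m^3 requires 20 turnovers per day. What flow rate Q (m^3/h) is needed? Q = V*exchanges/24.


Daily recirculation volume = 183 m^3 * 20 = 3660 m^3/day
Flow rate Q = daily volume / 24 h = 3660 / 24 = 152.5 m^3/h

152.5 m^3/h


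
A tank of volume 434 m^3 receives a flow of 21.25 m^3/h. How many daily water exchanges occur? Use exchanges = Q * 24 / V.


Daily flow volume = 21.25 m^3/h * 24 h = 510 m^3/day
Exchanges = daily flow / tank volume = 510 / 434 = 1.17512 exchanges/day

1.17512 exchanges/day


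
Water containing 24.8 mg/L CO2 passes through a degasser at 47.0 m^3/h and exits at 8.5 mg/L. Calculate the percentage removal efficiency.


CO2_out / CO2_in = 8.5 / 24.8 = 0.34274194
Fraction remaining = 0.34274194
efficiency = (1 - 0.34274194) * 100 = 65.7258 %

65.7258 %


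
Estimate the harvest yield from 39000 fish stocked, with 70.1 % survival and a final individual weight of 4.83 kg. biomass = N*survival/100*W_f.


Survivors = 39000 * 70.1/100 = 27339 fish
Harvest biomass = survivors * W_f = 27339 * 4.83 = 132047.37 kg

132047.37 kg


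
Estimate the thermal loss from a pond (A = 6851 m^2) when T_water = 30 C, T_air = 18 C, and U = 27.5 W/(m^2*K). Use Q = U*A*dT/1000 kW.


Temperature difference dT = 30 - 18 = 12 K
Heat loss (W) = U * A * dT = 27.5 * 6851 * 12 = 2260830 W
Convert to kW: 2260830 / 1000 = 2260.83 kW

2260.83 kW


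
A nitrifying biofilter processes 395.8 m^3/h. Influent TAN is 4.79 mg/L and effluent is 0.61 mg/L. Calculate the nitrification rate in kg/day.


Concentration drop: TAN_in - TAN_out = 4.79 - 0.61 = 4.18 mg/L
Hourly TAN removed = Q * dTAN = 395.8 m^3/h * 4.18 mg/L = 1654.444 g/h  (m^3/h * mg/L = g/h)
Daily TAN removed = 1654.444 * 24 = 39706.656 g/day
Convert to kg/day: 39706.656 / 1000 = 39.706656 kg/day

39.706656 kg/day


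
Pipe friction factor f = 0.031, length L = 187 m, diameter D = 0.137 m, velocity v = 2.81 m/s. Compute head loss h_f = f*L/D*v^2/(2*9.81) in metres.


v^2 = 2.81^2 = 7.8961 m^2/s^2
L/D = 187/0.137 = 1364.9635
h_f = f*(L/D)*v^2/(2g) = 0.031 * 1364.9635 * 7.8961 / 19.62 = 17.0293 m

17.0293 m


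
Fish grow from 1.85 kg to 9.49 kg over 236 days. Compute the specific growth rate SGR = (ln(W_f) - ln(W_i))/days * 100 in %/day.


ln(W_f) = ln(9.49) = 2.2502386
ln(W_i) = ln(1.85) = 0.61518564
ln(W_f) - ln(W_i) = 2.2502386 - 0.61518564 = 1.635053
SGR = 1.635053 / 236 * 100 = 0.692819 %/day

0.692819 %/day


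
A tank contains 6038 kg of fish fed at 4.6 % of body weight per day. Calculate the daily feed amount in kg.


Feeding rate fraction = 4.6% / 100 = 0.046
Daily feed = 6038 kg * 0.046 = 277.748 kg/day

277.748 kg/day


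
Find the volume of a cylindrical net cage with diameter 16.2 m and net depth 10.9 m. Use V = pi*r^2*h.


r = d/2 = 16.2/2 = 8.1 m
Base area = pi*r^2 = pi*8.1^2 = 206.11989 m^2
Volume = 206.11989 * 10.9 = 2246.71 m^3

2246.71 m^3


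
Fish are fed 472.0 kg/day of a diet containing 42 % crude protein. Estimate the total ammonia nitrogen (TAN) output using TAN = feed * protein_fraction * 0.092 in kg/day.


Protein in feed = 472.0 * 42/100 = 198.24 kg/day
TAN = protein * 0.092 = 198.24 * 0.092 = 18.23808 kg/day

18.23808 kg/day


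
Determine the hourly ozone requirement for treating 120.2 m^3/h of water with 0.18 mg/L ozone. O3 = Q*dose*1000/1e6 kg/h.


O3 demand (mg/h) = Q * dose * 1000 = 120.2 * 0.18 * 1000 = 21636 mg/h
Convert mg to kg: 21636 / 1e6 = 0.021636 kg/h

0.021636 kg/h


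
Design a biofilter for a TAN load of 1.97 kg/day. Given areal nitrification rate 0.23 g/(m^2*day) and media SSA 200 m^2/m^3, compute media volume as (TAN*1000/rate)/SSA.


A = 1.97*1000 / 0.23 = 8565.2174 m^2
V = 8565.2174 / 200 = 42.8261

42.8261 m^3


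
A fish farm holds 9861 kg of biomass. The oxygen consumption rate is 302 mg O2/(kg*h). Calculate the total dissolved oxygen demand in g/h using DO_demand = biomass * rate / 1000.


Total O2 consumption (mg/h) = 9861 kg * 302 mg/(kg*h) = 2978022 mg/h
Convert to g/h: 2978022 / 1000 = 2978.022 g/h

2978.022 g/h


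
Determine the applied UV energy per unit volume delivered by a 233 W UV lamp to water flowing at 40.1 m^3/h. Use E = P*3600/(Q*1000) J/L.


Energy delivered per hour = 233 W * 3600 s = 838800 J/h
Volume treated per hour = 40.1 m^3/h * 1000 = 40100 L/h
dose = 838800 / 40100 = 20.9177 J/L

20.9177 J/L


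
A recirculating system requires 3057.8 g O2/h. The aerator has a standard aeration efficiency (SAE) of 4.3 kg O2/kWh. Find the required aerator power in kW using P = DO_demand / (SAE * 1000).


SAE in g O2/kWh = 4.3 * 1000 = 4300 g/kWh
P = DO_demand / SAE_g = 3057.8 / 4300 = 0.711116 kW

0.711116 kW


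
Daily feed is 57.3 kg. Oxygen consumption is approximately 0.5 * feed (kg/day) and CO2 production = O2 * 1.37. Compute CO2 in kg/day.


O2 = 57.3 * 0.5 = 28.65
CO2 = 28.65 * 1.37 = 39.2505

39.2505 kg/day


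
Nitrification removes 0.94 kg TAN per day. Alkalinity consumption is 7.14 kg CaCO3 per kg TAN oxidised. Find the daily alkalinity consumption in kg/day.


Alkalinity factor: 7.14 kg CaCO3 consumed per kg TAN nitrified
alk = 0.94 kg TAN * 7.14 = 6.7116 kg CaCO3/day

6.7116 kg CaCO3/day


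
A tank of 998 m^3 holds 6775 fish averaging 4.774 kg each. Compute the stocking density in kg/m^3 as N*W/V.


Total biomass = 6775 fish * 4.774 kg = 32343.85 kg
Density = total biomass / volume = 32343.85 / 998 = 32.4087 kg/m^3

32.4087 kg/m^3


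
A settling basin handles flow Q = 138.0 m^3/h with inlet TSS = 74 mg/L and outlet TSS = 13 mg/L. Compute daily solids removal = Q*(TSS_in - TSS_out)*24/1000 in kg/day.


Concentration drop: TSS_in - TSS_out = 74 - 13 = 61 mg/L
Hourly solids removed = Q * dTSS = 138.0 m^3/h * 61 mg/L = 8418 g/h  (m^3/h * mg/L = g/h)
Daily solids removed = 8418 * 24 = 202032 g/day
Convert g to kg: 202032 / 1000 = 202.032 kg/day

202.032 kg/day


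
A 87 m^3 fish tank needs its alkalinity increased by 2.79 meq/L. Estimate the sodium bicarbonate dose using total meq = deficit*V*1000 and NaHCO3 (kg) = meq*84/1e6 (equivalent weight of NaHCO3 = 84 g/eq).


Tank volume in L = 87 m^3 * 1000 = 87000 L
Total meq required = 2.79 meq/L * 87000 L = 242730 meq
NaHCO3 mass = 242730 meq * 84 mg/meq / 1e6 = 20.3893 kg

20.3893 kg


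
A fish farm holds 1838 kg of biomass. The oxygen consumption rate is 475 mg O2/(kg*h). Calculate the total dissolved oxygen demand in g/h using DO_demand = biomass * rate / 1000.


Total O2 consumption (mg/h) = 1838 kg * 475 mg/(kg*h) = 873050 mg/h
Convert to g/h: 873050 / 1000 = 873.05 g/h

873.05 g/h


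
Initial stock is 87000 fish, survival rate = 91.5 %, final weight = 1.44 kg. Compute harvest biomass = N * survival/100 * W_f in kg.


Survivors = 87000 * 91.5/100 = 79605 fish
Harvest biomass = survivors * W_f = 79605 * 1.44 = 114631.2 kg

114631.2 kg


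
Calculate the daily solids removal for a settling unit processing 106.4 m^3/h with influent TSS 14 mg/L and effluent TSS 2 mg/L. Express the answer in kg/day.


Concentration drop: TSS_in - TSS_out = 14 - 2 = 12 mg/L
Hourly solids removed = Q * dTSS = 106.4 m^3/h * 12 mg/L = 1276.8 g/h  (m^3/h * mg/L = g/h)
Daily solids removed = 1276.8 * 24 = 30643.2 g/day
Convert g to kg: 30643.2 / 1000 = 30.6432 kg/day

30.6432 kg/day


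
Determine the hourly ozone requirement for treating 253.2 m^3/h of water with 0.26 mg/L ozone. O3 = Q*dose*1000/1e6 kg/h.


O3 demand (mg/h) = Q * dose * 1000 = 253.2 * 0.26 * 1000 = 65832 mg/h
Convert mg to kg: 65832 / 1e6 = 0.065832 kg/h

0.065832 kg/h


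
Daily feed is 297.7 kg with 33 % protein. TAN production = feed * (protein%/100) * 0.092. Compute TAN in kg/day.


Protein in feed = 297.7 * 33/100 = 98.241 kg/day
TAN = protein * 0.092 = 98.241 * 0.092 = 9.038172 kg/day

9.038172 kg/day


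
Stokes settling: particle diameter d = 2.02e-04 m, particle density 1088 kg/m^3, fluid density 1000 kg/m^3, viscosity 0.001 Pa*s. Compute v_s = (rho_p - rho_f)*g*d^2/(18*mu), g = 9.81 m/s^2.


Density difference: rho_p - rho_f = 1088 - 1000 = 88 kg/m^3
d^2 = (2.02e-04)^2 = 4.0804e-08 m^2
Numerator = (rho_p - rho_f) * g * d^2 = 88 * 9.81 * 4.0804e-08 = 3.5225277e-05
Denominator = 18 * mu = 18 * 0.001 = 0.018
v_s = 3.5225277e-05 / 0.018 = 0.00195696 m/s
Check: Re = rho_f * v_s * d / mu = 1000 * 0.00195696 * 2.02e-04 / 0.001 = 0.395 < 1, so Stokes' law applies.

0.00195696 m/s


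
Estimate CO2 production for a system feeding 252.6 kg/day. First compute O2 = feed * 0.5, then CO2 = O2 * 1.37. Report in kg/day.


O2 = 252.6 * 0.5 = 126.3
CO2 = 126.3 * 1.37 = 173.031

173.031 kg/day


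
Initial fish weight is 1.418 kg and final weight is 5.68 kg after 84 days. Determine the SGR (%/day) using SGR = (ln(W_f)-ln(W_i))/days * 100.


ln(W_f) = ln(5.68) = 1.7369512
ln(W_i) = ln(1.418) = 0.34924743
ln(W_f) - ln(W_i) = 1.7369512 - 0.34924743 = 1.3877038
SGR = 1.3877038 / 84 * 100 = 1.65203 %/day

1.65203 %/day


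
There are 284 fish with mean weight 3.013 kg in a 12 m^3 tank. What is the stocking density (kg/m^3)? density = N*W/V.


Total biomass = 284 fish * 3.013 kg = 855.692 kg
Density = total biomass / volume = 855.692 / 12 = 71.3077 kg/m^3

71.3077 kg/m^3


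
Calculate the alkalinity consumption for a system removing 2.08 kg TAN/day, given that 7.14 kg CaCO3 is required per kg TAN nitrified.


Alkalinity factor: 7.14 kg CaCO3 consumed per kg TAN nitrified
alk = 2.08 kg TAN * 7.14 = 14.8512 kg CaCO3/day

14.8512 kg CaCO3/day


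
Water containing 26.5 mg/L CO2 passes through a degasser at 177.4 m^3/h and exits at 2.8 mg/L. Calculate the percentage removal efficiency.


CO2_out / CO2_in = 2.8 / 26.5 = 0.10566038
Fraction remaining = 0.10566038
efficiency = (1 - 0.10566038) * 100 = 89.434 %

89.434 %


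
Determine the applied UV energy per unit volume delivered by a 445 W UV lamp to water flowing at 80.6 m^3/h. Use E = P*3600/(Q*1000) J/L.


Energy delivered per hour = 445 W * 3600 s = 1602000 J/h
Volume treated per hour = 80.6 m^3/h * 1000 = 80600 L/h
dose = 1602000 / 80600 = 19.8759 J/L

19.8759 J/L


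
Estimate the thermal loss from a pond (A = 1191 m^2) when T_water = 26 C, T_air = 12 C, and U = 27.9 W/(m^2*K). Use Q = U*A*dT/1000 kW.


Temperature difference dT = 26 - 12 = 14 K
Heat loss (W) = U * A * dT = 27.9 * 1191 * 14 = 465204.6 W
Convert to kW: 465204.6 / 1000 = 465.2046 kW

465.2046 kW


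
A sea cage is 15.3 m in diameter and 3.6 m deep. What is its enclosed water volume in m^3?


r = d/2 = 15.3/2 = 7.65 m
Base area = pi*r^2 = pi*7.65^2 = 183.85386 m^2
Volume = 183.85386 * 3.6 = 661.874 m^3

661.874 m^3


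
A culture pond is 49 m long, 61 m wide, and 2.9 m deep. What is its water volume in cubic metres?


Base area = L * W = 49 * 61 = 2989 m^2
Volume = area * depth = 2989 * 2.9 = 8668.1 m^3

8668.1 m^3


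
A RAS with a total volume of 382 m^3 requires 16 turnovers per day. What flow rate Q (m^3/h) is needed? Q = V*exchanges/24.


Daily recirculation volume = 382 m^3 * 16 = 6112 m^3/day
Flow rate Q = daily volume / 24 h = 6112 / 24 = 254.667 m^3/h

254.667 m^3/h


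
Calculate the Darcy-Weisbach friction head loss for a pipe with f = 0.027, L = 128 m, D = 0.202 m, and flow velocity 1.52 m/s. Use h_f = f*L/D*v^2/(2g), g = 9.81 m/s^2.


v^2 = 1.52^2 = 2.3104 m^2/s^2
L/D = 128/0.202 = 633.66337
h_f = f*(L/D)*v^2/(2g) = 0.027 * 633.66337 * 2.3104 / 19.62 = 2.0147 m

2.0147 m


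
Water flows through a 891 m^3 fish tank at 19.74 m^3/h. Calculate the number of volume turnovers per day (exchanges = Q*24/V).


Daily flow volume = 19.74 m^3/h * 24 h = 473.76 m^3/day
Exchanges = daily flow / tank volume = 473.76 / 891 = 0.531717 exchanges/day

0.531717 exchanges/day


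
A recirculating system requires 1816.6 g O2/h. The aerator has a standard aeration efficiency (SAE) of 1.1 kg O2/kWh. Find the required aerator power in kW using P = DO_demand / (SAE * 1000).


SAE in g O2/kWh = 1.1 * 1000 = 1100 g/kWh
P = DO_demand / SAE_g = 1816.6 / 1100 = 1.65145 kW

1.65145 kW


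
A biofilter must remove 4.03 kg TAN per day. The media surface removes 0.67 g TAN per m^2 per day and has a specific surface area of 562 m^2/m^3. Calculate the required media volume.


A = 4.03*1000 / 0.67 = 6014.9254 m^2
V = 6014.9254 / 562 = 10.7027

10.7027 m^3


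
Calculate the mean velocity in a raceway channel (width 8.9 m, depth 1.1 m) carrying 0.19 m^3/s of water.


Cross-sectional area = W * d = 8.9 * 1.1 = 9.79 m^2
Velocity = Q / A = 0.19 / 9.79 = 0.0194076 m/s

0.0194076 m/s


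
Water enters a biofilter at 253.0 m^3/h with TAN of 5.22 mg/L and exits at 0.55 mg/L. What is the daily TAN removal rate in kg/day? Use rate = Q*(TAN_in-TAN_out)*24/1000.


Concentration drop: TAN_in - TAN_out = 5.22 - 0.55 = 4.67 mg/L
Hourly TAN removed = Q * dTAN = 253.0 m^3/h * 4.67 mg/L = 1181.51 g/h  (m^3/h * mg/L = g/h)
Daily TAN removed = 1181.51 * 24 = 28356.24 g/day
Convert to kg/day: 28356.24 / 1000 = 28.35624 kg/day

28.35624 kg/day


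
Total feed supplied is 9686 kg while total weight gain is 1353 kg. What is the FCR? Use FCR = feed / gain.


FCR = feed consumed / weight gained
FCR = 9686 kg / 1353 kg = 7.15891

7.15891


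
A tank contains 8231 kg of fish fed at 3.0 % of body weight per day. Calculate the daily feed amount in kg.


Feeding rate fraction = 3.0% / 100 = 0.03
Daily feed = 8231 kg * 0.03 = 246.93 kg/day

246.93 kg/day


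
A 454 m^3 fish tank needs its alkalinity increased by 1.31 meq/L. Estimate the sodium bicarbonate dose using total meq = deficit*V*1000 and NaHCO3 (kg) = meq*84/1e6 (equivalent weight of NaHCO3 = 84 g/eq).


Tank volume in L = 454 m^3 * 1000 = 454000 L
Total meq required = 1.31 meq/L * 454000 L = 594740 meq
NaHCO3 mass = 594740 meq * 84 mg/meq / 1e6 = 49.9582 kg

49.9582 kg


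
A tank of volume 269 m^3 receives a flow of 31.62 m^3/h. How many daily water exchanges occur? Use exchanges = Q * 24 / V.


Daily flow volume = 31.62 m^3/h * 24 h = 758.88 m^3/day
Exchanges = daily flow / tank volume = 758.88 / 269 = 2.82112 exchanges/day

2.82112 exchanges/day


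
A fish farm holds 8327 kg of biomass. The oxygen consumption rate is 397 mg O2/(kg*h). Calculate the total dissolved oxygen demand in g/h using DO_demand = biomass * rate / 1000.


Total O2 consumption (mg/h) = 8327 kg * 397 mg/(kg*h) = 3305819 mg/h
Convert to g/h: 3305819 / 1000 = 3305.819 g/h

3305.819 g/h


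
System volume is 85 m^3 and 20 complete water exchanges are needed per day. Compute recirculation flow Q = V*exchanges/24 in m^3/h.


Daily recirculation volume = 85 m^3 * 20 = 1700 m^3/day
Flow rate Q = daily volume / 24 h = 1700 / 24 = 70.8333 m^3/h

70.8333 m^3/h


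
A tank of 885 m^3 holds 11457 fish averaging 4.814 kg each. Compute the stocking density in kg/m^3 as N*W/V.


Total biomass = 11457 fish * 4.814 kg = 55153.998 kg
Density = total biomass / volume = 55153.998 / 885 = 62.3209 kg/m^3

62.3209 kg/m^3


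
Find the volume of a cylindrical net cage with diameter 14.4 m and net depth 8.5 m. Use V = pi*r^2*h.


r = d/2 = 14.4/2 = 7.2 m
Base area = pi*r^2 = pi*7.2^2 = 162.86016 m^2
Volume = 162.86016 * 8.5 = 1384.31 m^3

1384.31 m^3


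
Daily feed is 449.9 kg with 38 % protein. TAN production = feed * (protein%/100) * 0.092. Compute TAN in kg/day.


Protein in feed = 449.9 * 38/100 = 170.962 kg/day
TAN = protein * 0.092 = 170.962 * 0.092 = 15.728504 kg/day

15.728504 kg/day


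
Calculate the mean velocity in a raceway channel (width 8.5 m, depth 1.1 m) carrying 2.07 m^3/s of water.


Cross-sectional area = W * d = 8.5 * 1.1 = 9.35 m^2
Velocity = Q / A = 2.07 / 9.35 = 0.22139 m/s

0.22139 m/s


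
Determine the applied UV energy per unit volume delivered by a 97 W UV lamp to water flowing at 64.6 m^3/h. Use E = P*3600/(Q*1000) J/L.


Energy delivered per hour = 97 W * 3600 s = 349200 J/h
Volume treated per hour = 64.6 m^3/h * 1000 = 64600 L/h
dose = 349200 / 64600 = 5.40557 J/L

5.40557 J/L


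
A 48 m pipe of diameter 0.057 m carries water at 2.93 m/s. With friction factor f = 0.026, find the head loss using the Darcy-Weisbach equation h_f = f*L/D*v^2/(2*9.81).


v^2 = 2.93^2 = 8.5849 m^2/s^2
L/D = 48/0.057 = 842.10526
h_f = f*(L/D)*v^2/(2g) = 0.026 * 842.10526 * 8.5849 / 19.62 = 9.58023 m

9.58023 m


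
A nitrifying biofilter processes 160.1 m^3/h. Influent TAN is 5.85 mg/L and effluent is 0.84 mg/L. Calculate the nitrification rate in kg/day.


Concentration drop: TAN_in - TAN_out = 5.85 - 0.84 = 5.01 mg/L
Hourly TAN removed = Q * dTAN = 160.1 m^3/h * 5.01 mg/L = 802.101 g/h  (m^3/h * mg/L = g/h)
Daily TAN removed = 802.101 * 24 = 19250.424 g/day
Convert to kg/day: 19250.424 / 1000 = 19.250424 kg/day

19.250424 kg/day


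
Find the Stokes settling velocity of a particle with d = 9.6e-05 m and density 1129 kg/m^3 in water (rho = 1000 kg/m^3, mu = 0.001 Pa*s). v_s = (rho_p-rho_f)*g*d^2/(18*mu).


Density difference: rho_p - rho_f = 1129 - 1000 = 129 kg/m^3
d^2 = (9.6e-05)^2 = 9.216e-09 m^2
Numerator = (rho_p - rho_f) * g * d^2 = 129 * 9.81 * 9.216e-09 = 1.1662756e-05
Denominator = 18 * mu = 18 * 0.001 = 0.018
v_s = 1.1662756e-05 / 0.018 = 6.47931e-04 m/s
Check: Re = rho_f * v_s * d / mu = 1000 * 6.47931e-04 * 9.6e-05 / 0.001 = 0.0622 < 1, so Stokes' law applies.

6.47931e-04 m/s


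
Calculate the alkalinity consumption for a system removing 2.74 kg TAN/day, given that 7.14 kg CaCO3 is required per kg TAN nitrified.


Alkalinity factor: 7.14 kg CaCO3 consumed per kg TAN nitrified
alk = 2.74 kg TAN * 7.14 = 19.5636 kg CaCO3/day

19.5636 kg CaCO3/day


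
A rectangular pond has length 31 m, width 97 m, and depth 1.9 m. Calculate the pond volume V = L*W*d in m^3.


Base area = L * W = 31 * 97 = 3007 m^2
Volume = area * depth = 3007 * 1.9 = 5713.3 m^3

5713.3 m^3


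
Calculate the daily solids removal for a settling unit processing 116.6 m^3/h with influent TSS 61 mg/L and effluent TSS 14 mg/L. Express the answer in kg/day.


Concentration drop: TSS_in - TSS_out = 61 - 14 = 47 mg/L
Hourly solids removed = Q * dTSS = 116.6 m^3/h * 47 mg/L = 5480.2 g/h  (m^3/h * mg/L = g/h)
Daily solids removed = 5480.2 * 24 = 131524.8 g/day
Convert g to kg: 131524.8 / 1000 = 131.5248 kg/day

131.5248 kg/day


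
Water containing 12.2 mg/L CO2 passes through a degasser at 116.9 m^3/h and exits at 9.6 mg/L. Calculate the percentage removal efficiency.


CO2_out / CO2_in = 9.6 / 12.2 = 0.78688525
Fraction remaining = 0.78688525
efficiency = (1 - 0.78688525) * 100 = 21.3115 %

21.3115 %


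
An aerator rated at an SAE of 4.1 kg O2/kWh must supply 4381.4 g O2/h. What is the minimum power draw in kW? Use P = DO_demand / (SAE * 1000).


SAE in g O2/kWh = 4.1 * 1000 = 4100 g/kWh
P = DO_demand / SAE_g = 4381.4 / 4100 = 1.06863 kW

1.06863 kW


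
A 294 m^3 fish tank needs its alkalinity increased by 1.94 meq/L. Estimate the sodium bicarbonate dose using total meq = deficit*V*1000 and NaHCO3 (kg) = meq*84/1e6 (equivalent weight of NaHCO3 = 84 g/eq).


Tank volume in L = 294 m^3 * 1000 = 294000 L
Total meq required = 1.94 meq/L * 294000 L = 570360 meq
NaHCO3 mass = 570360 meq * 84 mg/meq / 1e6 = 47.9102 kg

47.9102 kg


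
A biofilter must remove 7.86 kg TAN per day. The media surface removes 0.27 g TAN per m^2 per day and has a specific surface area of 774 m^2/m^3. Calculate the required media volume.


A = 7.86*1000 / 0.27 = 29111.111 m^2
V = 29111.111 / 774 = 37.6113

37.6113 m^3


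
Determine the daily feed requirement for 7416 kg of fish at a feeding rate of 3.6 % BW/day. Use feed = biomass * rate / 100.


Feeding rate fraction = 3.6% / 100 = 0.036
Daily feed = 7416 kg * 0.036 = 266.976 kg/day

266.976 kg/day


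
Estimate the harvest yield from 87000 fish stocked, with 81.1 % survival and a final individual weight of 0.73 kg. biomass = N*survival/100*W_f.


Survivors = 87000 * 81.1/100 = 70557 fish
Harvest biomass = survivors * W_f = 70557 * 0.73 = 51506.61 kg

51506.61 kg


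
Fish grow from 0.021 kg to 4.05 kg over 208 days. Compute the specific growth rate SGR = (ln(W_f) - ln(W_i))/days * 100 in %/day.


ln(W_f) = ln(4.05) = 1.3987169
ln(W_i) = ln(0.021) = -3.8632328
ln(W_f) - ln(W_i) = 1.3987169 - -3.8632328 = 5.2619497
SGR = 5.2619497 / 208 * 100 = 2.52978 %/day

2.52978 %/day


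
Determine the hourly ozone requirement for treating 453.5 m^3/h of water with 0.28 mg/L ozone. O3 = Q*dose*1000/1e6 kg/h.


O3 demand (mg/h) = Q * dose * 1000 = 453.5 * 0.28 * 1000 = 126980 mg/h
Convert mg to kg: 126980 / 1e6 = 0.12698 kg/h

0.12698 kg/h


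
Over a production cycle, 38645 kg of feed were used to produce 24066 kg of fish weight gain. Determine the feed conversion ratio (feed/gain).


FCR = feed consumed / weight gained
FCR = 38645 kg / 24066 kg = 1.60579

1.60579


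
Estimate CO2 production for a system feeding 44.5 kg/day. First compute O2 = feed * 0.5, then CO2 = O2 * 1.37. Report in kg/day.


O2 = 44.5 * 0.5 = 22.25
CO2 = 22.25 * 1.37 = 30.4825

30.4825 kg/day


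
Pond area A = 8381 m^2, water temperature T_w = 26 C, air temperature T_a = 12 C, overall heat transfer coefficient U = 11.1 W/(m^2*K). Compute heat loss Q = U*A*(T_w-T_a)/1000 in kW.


Temperature difference dT = 26 - 12 = 14 K
Heat loss (W) = U * A * dT = 11.1 * 8381 * 14 = 1302407.4 W
Convert to kW: 1302407.4 / 1000 = 1302.4074 kW

1302.4074 kW


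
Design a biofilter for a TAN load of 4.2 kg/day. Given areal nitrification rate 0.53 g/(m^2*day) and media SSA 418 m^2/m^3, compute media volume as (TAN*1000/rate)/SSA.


A = 4.2*1000 / 0.53 = 7924.5283 m^2
V = 7924.5283 / 418 = 18.9582

18.9582 m^3


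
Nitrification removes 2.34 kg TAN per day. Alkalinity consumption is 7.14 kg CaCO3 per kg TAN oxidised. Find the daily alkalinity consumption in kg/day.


Alkalinity factor: 7.14 kg CaCO3 consumed per kg TAN nitrified
alk = 2.34 kg TAN * 7.14 = 16.7076 kg CaCO3/day

16.7076 kg CaCO3/day


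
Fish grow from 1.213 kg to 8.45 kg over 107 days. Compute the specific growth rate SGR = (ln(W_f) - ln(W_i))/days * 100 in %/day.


ln(W_f) = ln(8.45) = 2.1341664
ln(W_i) = ln(1.213) = 0.19309663
ln(W_f) - ln(W_i) = 2.1341664 - 0.19309663 = 1.9410698
SGR = 1.9410698 / 107 * 100 = 1.81408 %/day

1.81408 %/day


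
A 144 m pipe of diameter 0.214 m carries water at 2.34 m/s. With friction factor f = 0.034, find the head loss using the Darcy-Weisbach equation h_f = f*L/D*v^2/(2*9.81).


v^2 = 2.34^2 = 5.4756 m^2/s^2
L/D = 144/0.214 = 672.8972
h_f = f*(L/D)*v^2/(2g) = 0.034 * 672.8972 * 5.4756 / 19.62 = 6.38499 m

6.38499 m


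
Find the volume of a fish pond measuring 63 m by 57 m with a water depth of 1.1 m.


Base area = L * W = 63 * 57 = 3591 m^2
Volume = area * depth = 3591 * 1.1 = 3950.1 m^3

3950.1 m^3


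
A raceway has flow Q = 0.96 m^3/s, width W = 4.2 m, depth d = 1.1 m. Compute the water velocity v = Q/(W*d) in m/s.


Cross-sectional area = W * d = 4.2 * 1.1 = 4.62 m^2
Velocity = Q / A = 0.96 / 4.62 = 0.207792 m/s

0.207792 m/s


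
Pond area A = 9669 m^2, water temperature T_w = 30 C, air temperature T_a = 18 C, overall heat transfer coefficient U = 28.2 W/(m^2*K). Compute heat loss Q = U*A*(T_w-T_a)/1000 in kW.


Temperature difference dT = 30 - 18 = 12 K
Heat loss (W) = U * A * dT = 28.2 * 9669 * 12 = 3271989.6 W
Convert to kW: 3271989.6 / 1000 = 3271.9896 kW

3271.9896 kW


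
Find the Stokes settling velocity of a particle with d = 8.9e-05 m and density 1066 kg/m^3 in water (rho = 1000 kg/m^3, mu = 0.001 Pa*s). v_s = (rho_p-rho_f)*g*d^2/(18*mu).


Density difference: rho_p - rho_f = 1066 - 1000 = 66 kg/m^3
d^2 = (8.9e-05)^2 = 7.921e-09 m^2
Numerator = (rho_p - rho_f) * g * d^2 = 66 * 9.81 * 7.921e-09 = 5.1285307e-06
Denominator = 18 * mu = 18 * 0.001 = 0.018
v_s = 5.1285307e-06 / 0.018 = 2.84918e-04 m/s
Check: Re = rho_f * v_s * d / mu = 1000 * 2.84918e-04 * 8.9e-05 / 0.001 = 0.0254 < 1, so Stokes' law applies.

2.84918e-04 m/s


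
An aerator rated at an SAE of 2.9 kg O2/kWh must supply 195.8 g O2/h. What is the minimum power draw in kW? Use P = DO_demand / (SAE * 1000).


SAE in g O2/kWh = 2.9 * 1000 = 2900 g/kWh
P = DO_demand / SAE_g = 195.8 / 2900 = 0.0675172 kW

0.0675172 kW


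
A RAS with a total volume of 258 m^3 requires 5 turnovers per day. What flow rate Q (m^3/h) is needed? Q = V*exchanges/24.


Daily recirculation volume = 258 m^3 * 5 = 1290 m^3/day
Flow rate Q = daily volume / 24 h = 1290 / 24 = 53.75 m^3/h

53.75 m^3/h


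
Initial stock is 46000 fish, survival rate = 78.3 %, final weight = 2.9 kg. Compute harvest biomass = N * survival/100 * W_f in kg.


Survivors = 46000 * 78.3/100 = 36018 fish
Harvest biomass = survivors * W_f = 36018 * 2.9 = 104452.2 kg

104452.2 kg


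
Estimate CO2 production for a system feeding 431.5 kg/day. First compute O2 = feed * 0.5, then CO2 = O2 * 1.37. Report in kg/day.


O2 = 431.5 * 0.5 = 215.75
CO2 = 215.75 * 1.37 = 295.5775

295.5775 kg/day


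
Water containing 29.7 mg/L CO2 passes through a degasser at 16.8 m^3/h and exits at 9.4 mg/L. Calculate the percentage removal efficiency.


CO2_out / CO2_in = 9.4 / 29.7 = 0.31649832
Fraction remaining = 0.31649832
efficiency = (1 - 0.31649832) * 100 = 68.3502 %

68.3502 %


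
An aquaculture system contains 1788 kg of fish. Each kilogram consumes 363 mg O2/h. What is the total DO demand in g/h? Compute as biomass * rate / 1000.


Total O2 consumption (mg/h) = 1788 kg * 363 mg/(kg*h) = 649044 mg/h
Convert to g/h: 649044 / 1000 = 649.044 g/h

649.044 g/h


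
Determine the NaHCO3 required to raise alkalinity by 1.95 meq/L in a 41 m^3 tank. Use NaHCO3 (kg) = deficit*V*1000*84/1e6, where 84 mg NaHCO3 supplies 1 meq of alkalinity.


Tank volume in L = 41 m^3 * 1000 = 41000 L
Total meq required = 1.95 meq/L * 41000 L = 79950 meq
NaHCO3 mass = 79950 meq * 84 mg/meq / 1e6 = 6.7158 kg

6.7158 kg


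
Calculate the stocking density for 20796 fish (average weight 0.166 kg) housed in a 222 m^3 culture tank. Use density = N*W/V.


Total biomass = 20796 fish * 0.166 kg = 3452.136 kg
Density = total biomass / volume = 3452.136 / 222 = 15.5502 kg/m^3

15.5502 kg/m^3


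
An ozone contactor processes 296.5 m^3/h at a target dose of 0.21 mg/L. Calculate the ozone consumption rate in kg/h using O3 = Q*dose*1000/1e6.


O3 demand (mg/h) = Q * dose * 1000 = 296.5 * 0.21 * 1000 = 62265 mg/h
Convert mg to kg: 62265 / 1e6 = 0.062265 kg/h

0.062265 kg/h


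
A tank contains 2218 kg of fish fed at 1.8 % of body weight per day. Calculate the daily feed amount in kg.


Feeding rate fraction = 1.8% / 100 = 0.018
Daily feed = 2218 kg * 0.018 = 39.924 kg/day

39.924 kg/day


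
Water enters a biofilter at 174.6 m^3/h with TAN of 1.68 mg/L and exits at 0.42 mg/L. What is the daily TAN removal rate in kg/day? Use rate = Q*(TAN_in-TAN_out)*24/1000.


Concentration drop: TAN_in - TAN_out = 1.68 - 0.42 = 1.26 mg/L
Hourly TAN removed = Q * dTAN = 174.6 m^3/h * 1.26 mg/L = 219.996 g/h  (m^3/h * mg/L = g/h)
Daily TAN removed = 219.996 * 24 = 5279.904 g/day
Convert to kg/day: 5279.904 / 1000 = 5.279904 kg/day

5.279904 kg/day
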